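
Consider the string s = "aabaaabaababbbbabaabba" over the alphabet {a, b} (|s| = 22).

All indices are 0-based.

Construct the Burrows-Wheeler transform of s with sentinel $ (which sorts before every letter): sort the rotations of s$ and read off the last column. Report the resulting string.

rank  rotation                 last
    0  $aabaaabaababbbbabaabba  a
    1  a$aabaaabaababbbbabaabb  b
    2  aaabaababbbbabaabba$aab  b
    3  aabaaabaababbbbabaabba$  $
    4  aabaababbbbabaabba$aaba  a
    5  aababbbbabaabba$aabaaab  b
    6  aabba$aabaaabaababbbbab  b
    7  abaaabaababbbbabaabba$a  a
    8  abaababbbbabaabba$aabaa  a
    9  abaabba$aabaaabaababbbb  b
   10  ababbbbabaabba$aabaaaba  a
   11  abba$aabaaabaababbbbaba  a
   12  abbbbabaabba$aabaaabaab  b
   13  ba$aabaaabaababbbbabaab  b
   14  baaabaababbbbabaabba$aa  a
   15  baababbbbabaabba$aabaaa  a
   16  baabba$aabaaabaababbbba  a
   17  babaabba$aabaaabaababbb  b
   18  babbbbabaabba$aabaaabaa  a
   19  bba$aabaaabaababbbbabaa  a
   20  bbabaabba$aabaaabaababb  b
   21  bbbabaabba$aabaaabaabab  b
   22  bbbbabaabba$aabaaabaaba  a

abb$abbaabaabbaaabaabba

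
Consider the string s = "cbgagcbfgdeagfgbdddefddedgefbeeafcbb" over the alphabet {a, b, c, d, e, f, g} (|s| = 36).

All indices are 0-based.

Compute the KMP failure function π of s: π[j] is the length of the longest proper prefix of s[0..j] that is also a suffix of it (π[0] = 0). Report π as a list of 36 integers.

π[0] = 0
j=1 s[j]='b': π[1]=0 (border '')
j=2 s[j]='g': π[2]=0 (border '')
j=3 s[j]='a': π[3]=0 (border '')
j=4 s[j]='g': π[4]=0 (border '')
j=5 s[j]='c': π[5]=1 (border 'c')
j=6 s[j]='b': π[6]=2 (border 'cb')
j=7 s[j]='f': k: 2→0; π[7]=0 (border '')
j=8 s[j]='g': π[8]=0 (border '')
j=9 s[j]='d': π[9]=0 (border '')
j=10 s[j]='e': π[10]=0 (border '')
j=11 s[j]='a': π[11]=0 (border '')
j=12 s[j]='g': π[12]=0 (border '')
j=13 s[j]='f': π[13]=0 (border '')
j=14 s[j]='g': π[14]=0 (border '')
j=15 s[j]='b': π[15]=0 (border '')
j=16 s[j]='d': π[16]=0 (border '')
j=17 s[j]='d': π[17]=0 (border '')
j=18 s[j]='d': π[18]=0 (border '')
j=19 s[j]='e': π[19]=0 (border '')
j=20 s[j]='f': π[20]=0 (border '')
j=21 s[j]='d': π[21]=0 (border '')
j=22 s[j]='d': π[22]=0 (border '')
j=23 s[j]='e': π[23]=0 (border '')
j=24 s[j]='d': π[24]=0 (border '')
j=25 s[j]='g': π[25]=0 (border '')
j=26 s[j]='e': π[26]=0 (border '')
j=27 s[j]='f': π[27]=0 (border '')
j=28 s[j]='b': π[28]=0 (border '')
j=29 s[j]='e': π[29]=0 (border '')
j=30 s[j]='e': π[30]=0 (border '')
j=31 s[j]='a': π[31]=0 (border '')
j=32 s[j]='f': π[32]=0 (border '')
j=33 s[j]='c': π[33]=1 (border 'c')
j=34 s[j]='b': π[34]=2 (border 'cb')
j=35 s[j]='b': k: 2→0; π[35]=0 (border '')

[0, 0, 0, 0, 0, 1, 2, 0, 0, 0, 0, 0, 0, 0, 0, 0, 0, 0, 0, 0, 0, 0, 0, 0, 0, 0, 0, 0, 0, 0, 0, 0, 0, 1, 2, 0]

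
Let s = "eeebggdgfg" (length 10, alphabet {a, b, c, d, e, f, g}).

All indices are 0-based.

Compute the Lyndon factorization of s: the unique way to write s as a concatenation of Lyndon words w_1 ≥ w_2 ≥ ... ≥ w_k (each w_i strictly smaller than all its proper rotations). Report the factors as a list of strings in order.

emit factor 1: 'e' (i=0, period=1)
emit factor 2: 'e' (i=1, period=1)
emit factor 3: 'e' (i=2, period=1)
emit factor 4: 'bggdgfg' (i=3, period=7)

["e", "e", "e", "bggdgfg"]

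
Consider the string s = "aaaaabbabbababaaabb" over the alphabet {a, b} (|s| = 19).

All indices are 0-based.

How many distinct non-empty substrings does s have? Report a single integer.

141

sorted suffixes:
  #0 SA[0]=0  'aaaaabbabbababaaabb'
  #1 SA[1]=1  'aaaabbabbababaaabb'
  #2 SA[2]=14  'aaabb'
  #3 SA[3]=2  'aaabbabbababaaabb'
  #4 SA[4]=15  'aabb'
  #5 SA[5]=3  'aabbabbababaaabb'
  #6 SA[6]=12  'abaaabb'
  #7 SA[7]=10  'ababaaabb'
  #8 SA[8]=16  'abb'
  #9 SA[9]=7  'abbababaaabb'
  #10 SA[10]=4  'abbabbababaaabb'
  #11 SA[11]=18  'b'
  #12 SA[12]=13  'baaabb'
  #13 SA[13]=11  'babaaabb'
  #14 SA[14]=9  'bababaaabb'
  #15 SA[15]=6  'babbababaaabb'
  #16 SA[16]=17  'bb'
  #17 SA[17]=8  'bbababaaabb'
  #18 SA[18]=5  'bbabbababaaabb'

SA = [0, 1, 14, 2, 15, 3, 12, 10, 16, 7, 4, 18, 13, 11, 9, 6, 17, 8, 5]
rank  pair      lcp
   1  s[0:],s[1:]  4  'aaaa'
   2  s[1:],s[14:]  3  'aaa'
   3  s[14:],s[2:]  5  'aaabb'
   4  s[2:],s[15:]  2  'aa'
   5  s[15:],s[3:]  4  'aabb'
   6  s[3:],s[12:]  1  'a'
   7  s[12:],s[10:]  3  'aba'
   8  s[10:],s[16:]  2  'ab'
   9  s[16:],s[7:]  3  'abb'
  10  s[7:],s[4:]  5  'abbab'
  11  s[4:],s[18:]  0  ''
  12  s[18:],s[13:]  1  'b'
  13  s[13:],s[11:]  2  'ba'
  14  s[11:],s[9:]  4  'baba'
  15  s[9:],s[6:]  3  'bab'
  16  s[6:],s[17:]  1  'b'
  17  s[17:],s[8:]  2  'bb'
  18  s[8:],s[5:]  4  'bbab'

n(n+1)/2 = 19·20/2 = 190
Σ LCP = 0 + 4 + 3 + 5 + 2 + 4 + 1 + 3 + 2 + 3 + 5 + 0 + 1 + 2 + 4 + 3 + 1 + 2 + 4 = 49
distinct = 190 − 49 = 141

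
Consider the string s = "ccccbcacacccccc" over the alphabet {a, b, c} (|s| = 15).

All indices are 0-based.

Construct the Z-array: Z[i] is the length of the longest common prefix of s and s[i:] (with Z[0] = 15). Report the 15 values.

Z[0]=15
i=1: outside box; Z[1]=3 grow→box=[1,4)
i=2: min(r-i=2, Z[1]=3)=2; Z[2]=2
i=3: min(r-i=1, Z[2]=2)=1; Z[3]=1
i=4: outside box; Z[4]=0
i=5: outside box; Z[5]=1 grow→box=[5,6)
i=6: outside box; Z[6]=0
i=7: outside box; Z[7]=1 grow→box=[7,8)
i=8: outside box; Z[8]=0
i=9: outside box; Z[9]=4 grow→box=[9,13)
i=10: min(r-i=3, Z[1]=3)=3; Z[10]=4 grow→box=[10,14)
i=11: min(r-i=3, Z[1]=3)=3; Z[11]=4 grow→box=[11,15)
i=12: min(r-i=3, Z[1]=3)=3; Z[12]=3
i=13: min(r-i=2, Z[2]=2)=2; Z[13]=2
i=14: min(r-i=1, Z[3]=1)=1; Z[14]=1

[15, 3, 2, 1, 0, 1, 0, 1, 0, 4, 4, 4, 3, 2, 1]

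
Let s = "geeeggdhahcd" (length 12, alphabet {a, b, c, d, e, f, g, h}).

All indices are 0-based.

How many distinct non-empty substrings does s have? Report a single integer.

71

rank→(start, suffix):
  0 → (8, 'ahcd')
  1 → (10, 'cd')
  2 → (11, 'd')
  3 → (6, 'dhahcd')
  4 → (1, 'eeeggdhahcd')
  5 → (2, 'eeggdhahcd')
  6 → (3, 'eggdhahcd')
  7 → (5, 'gdhahcd')
  8 → (0, 'geeeggdhahcd')
  9 → (4, 'ggdhahcd')
  10 → (7, 'hahcd')
  11 → (9, 'hcd')

SA = [8, 10, 11, 6, 1, 2, 3, 5, 0, 4, 7, 9]
rank  pair      lcp
   1  s[8:],s[10:]  0  ''
   2  s[10:],s[11:]  0  ''
   3  s[11:],s[6:]  1  'd'
   4  s[6:],s[1:]  0  ''
   5  s[1:],s[2:]  2  'ee'
   6  s[2:],s[3:]  1  'e'
   7  s[3:],s[5:]  0  ''
   8  s[5:],s[0:]  1  'g'
   9  s[0:],s[4:]  1  'g'
  10  s[4:],s[7:]  0  ''
  11  s[7:],s[9:]  1  'h'

n(n+1)/2 = 12·13/2 = 78
Σ LCP = 0 + 0 + 0 + 1 + 0 + 2 + 1 + 0 + 1 + 1 + 0 + 1 = 7
distinct = 78 − 7 = 71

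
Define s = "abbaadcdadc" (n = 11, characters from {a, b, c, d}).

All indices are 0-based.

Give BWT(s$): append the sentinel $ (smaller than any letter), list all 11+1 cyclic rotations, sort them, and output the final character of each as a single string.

rank  rotation      last
    0  $abbaadcdadc  c
    1  aadcdadc$abb  b
    2  abbaadcdadc$  $
    3  adc$abbaadcd  d
    4  adcdadc$abba  a
    5  baadcdadc$ab  b
    6  bbaadcdadc$a  a
    7  c$abbaadcdad  d
    8  cdadc$abbaad  d
    9  dadc$abbaadc  c
   10  dc$abbaadcda  a
   11  dcdadc$abbaa  a

cb$dabaddcaa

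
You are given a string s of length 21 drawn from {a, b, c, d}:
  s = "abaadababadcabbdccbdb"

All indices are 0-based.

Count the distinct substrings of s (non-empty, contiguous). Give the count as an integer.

rank | idx | suffix
   0 |   2 | aadababadcabbdccbdb
   1 |   0 | abaadababadcabbdccbdb
   2 |   5 | ababadcabbdccbdb
   3 |   7 | abadcabbdccbdb
   4 |  12 | abbdccbdb
   5 |   3 | adababadcabbdccbdb
   6 |   9 | adcabbdccbdb
   7 |  20 | b
   8 |   1 | baadababadcabbdccbdb
   9 |   6 | babadcabbdccbdb
  10 |   8 | badcabbdccbdb
  11 |  13 | bbdccbdb
  12 |  18 | bdb
  13 |  14 | bdccbdb
  14 |  11 | cabbdccbdb
  15 |  17 | cbdb
  16 |  16 | ccbdb
  17 |   4 | dababadcabbdccbdb
  18 |  19 | db
  19 |  10 | dcabbdccbdb
  20 |  15 | dccbdb

SA = [2, 0, 5, 7, 12, 3, 9, 20, 1, 6, 8, 13, 18, 14, 11, 17, 16, 4, 19, 10, 15]
[i] adj suffixes → lcp
  [1] 2/0 → 1 ('a')
  [2] 0/5 → 3 ('aba')
  [3] 5/7 → 3 ('aba')
  [4] 7/12 → 2 ('ab')
  [5] 12/3 → 1 ('a')
  [6] 3/9 → 2 ('ad')
  [7] 9/20 → 0 ('')
  [8] 20/1 → 1 ('b')
  [9] 1/6 → 2 ('ba')
  [10] 6/8 → 2 ('ba')
  [11] 8/13 → 1 ('b')
  [12] 13/18 → 1 ('b')
  [13] 18/14 → 2 ('bd')
  [14] 14/11 → 0 ('')
  [15] 11/17 → 1 ('c')
  [16] 17/16 → 1 ('c')
  [17] 16/4 → 0 ('')
  [18] 4/19 → 1 ('d')
  [19] 19/10 → 1 ('d')
  [20] 10/15 → 2 ('dc')

n(n+1)/2 = 21·22/2 = 231
Σ LCP = 0 + 1 + 3 + 3 + 2 + 1 + 2 + 0 + 1 + 2 + 2 + 1 + 1 + 2 + 0 + 1 + 1 + 0 + 1 + 1 + 2 = 27
distinct = 231 − 27 = 204

204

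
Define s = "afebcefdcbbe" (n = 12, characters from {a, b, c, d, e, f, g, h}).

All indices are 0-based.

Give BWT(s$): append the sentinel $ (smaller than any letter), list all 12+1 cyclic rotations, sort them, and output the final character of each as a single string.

e$cebdbfbfcea

rank  rotation       last
    0  $afebcefdcbbe  e
    1  afebcefdcbbe$  $
    2  bbe$afebcefdc  c
    3  bcefdcbbe$afe  e
    4  be$afebcefdcb  b
    5  cbbe$afebcefd  d
    6  cefdcbbe$afeb  b
    7  dcbbe$afebcef  f
    8  e$afebcefdcbb  b
    9  ebcefdcbbe$af  f
   10  efdcbbe$afebc  c
   11  fdcbbe$afebce  e
   12  febcefdcbbe$a  a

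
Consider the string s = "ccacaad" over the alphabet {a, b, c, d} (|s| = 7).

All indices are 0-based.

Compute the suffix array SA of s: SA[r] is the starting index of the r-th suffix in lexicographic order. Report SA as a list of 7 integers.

[4, 2, 5, 3, 1, 0, 6]

sorted suffixes:
  #0 SA[0]=4  'aad'
  #1 SA[1]=2  'acaad'
  #2 SA[2]=5  'ad'
  #3 SA[3]=3  'caad'
  #4 SA[4]=1  'cacaad'
  #5 SA[5]=0  'ccacaad'
  #6 SA[6]=6  'd'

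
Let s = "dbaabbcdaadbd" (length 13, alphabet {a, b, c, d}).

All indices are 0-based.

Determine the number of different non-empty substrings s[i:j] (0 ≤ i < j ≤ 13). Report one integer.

sorted suffixes:
  #0 SA[0]=2  'aabbcdaadbd'
  #1 SA[1]=8  'aadbd'
  #2 SA[2]=3  'abbcdaadbd'
  #3 SA[3]=9  'adbd'
  #4 SA[4]=1  'baabbcdaadbd'
  #5 SA[5]=4  'bbcdaadbd'
  #6 SA[6]=5  'bcdaadbd'
  #7 SA[7]=11  'bd'
  #8 SA[8]=6  'cdaadbd'
  #9 SA[9]=12  'd'
  #10 SA[10]=7  'daadbd'
  #11 SA[11]=0  'dbaabbcdaadbd'
  #12 SA[12]=10  'dbd'

SA = [2, 8, 3, 9, 1, 4, 5, 11, 6, 12, 7, 0, 10]
i: (SA[i-1],SA[i]) lcp shared
  1: (2,8) 2 'aa'
  2: (8,3) 1 'a'
  3: (3,9) 1 'a'
  4: (9,1) 0 ''
  5: (1,4) 1 'b'
  6: (4,5) 1 'b'
  7: (5,11) 1 'b'
  8: (11,6) 0 ''
  9: (6,12) 0 ''
  10: (12,7) 1 'd'
  11: (7,0) 1 'd'
  12: (0,10) 2 'db'

n(n+1)/2 = 13·14/2 = 91
Σ LCP = 0 + 2 + 1 + 1 + 0 + 1 + 1 + 1 + 0 + 0 + 1 + 1 + 2 = 11
distinct = 91 − 11 = 80

80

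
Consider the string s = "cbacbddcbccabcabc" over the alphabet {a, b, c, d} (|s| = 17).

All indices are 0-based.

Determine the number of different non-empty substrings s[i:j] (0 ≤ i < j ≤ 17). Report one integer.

131

sorted suffixes:
  #0 SA[0]=14  'abc'
  #1 SA[1]=11  'abcabc'
  #2 SA[2]=2  'acbddcbccabcabc'
  #3 SA[3]=1  'bacbddcbccabcabc'
  #4 SA[4]=15  'bc'
  #5 SA[5]=12  'bcabc'
  #6 SA[6]=8  'bccabcabc'
  #7 SA[7]=4  'bddcbccabcabc'
  #8 SA[8]=16  'c'
  #9 SA[9]=13  'cabc'
  #10 SA[10]=10  'cabcabc'
  #11 SA[11]=0  'cbacbddcbccabcabc'
  #12 SA[12]=7  'cbccabcabc'
  #13 SA[13]=3  'cbddcbccabcabc'
  #14 SA[14]=9  'ccabcabc'
  #15 SA[15]=6  'dcbccabcabc'
  #16 SA[16]=5  'ddcbccabcabc'

SA = [14, 11, 2, 1, 15, 12, 8, 4, 16, 13, 10, 0, 7, 3, 9, 6, 5]
[i] adj suffixes → lcp
  [1] 14/11 → 3 ('abc')
  [2] 11/2 → 1 ('a')
  [3] 2/1 → 0 ('')
  [4] 1/15 → 1 ('b')
  [5] 15/12 → 2 ('bc')
  [6] 12/8 → 2 ('bc')
  [7] 8/4 → 1 ('b')
  [8] 4/16 → 0 ('')
  [9] 16/13 → 1 ('c')
  [10] 13/10 → 4 ('cabc')
  [11] 10/0 → 1 ('c')
  [12] 0/7 → 2 ('cb')
  [13] 7/3 → 2 ('cb')
  [14] 3/9 → 1 ('c')
  [15] 9/6 → 0 ('')
  [16] 6/5 → 1 ('d')

n(n+1)/2 = 17·18/2 = 153
Σ LCP = 0 + 3 + 1 + 0 + 1 + 2 + 2 + 1 + 0 + 1 + 4 + 1 + 2 + 2 + 1 + 0 + 1 = 22
distinct = 153 − 22 = 131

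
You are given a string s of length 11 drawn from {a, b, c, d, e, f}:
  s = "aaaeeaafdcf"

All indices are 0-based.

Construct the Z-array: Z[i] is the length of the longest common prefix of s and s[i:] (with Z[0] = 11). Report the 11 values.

[11, 2, 1, 0, 0, 2, 1, 0, 0, 0, 0]

Z[0]=11
i=1: fresh scan; Z[1]=2 grow→box=[1,3)
i=2: min(r-i=1, Z[1]=2)=1; Z[2]=1
i=3: fresh scan; Z[3]=0
i=4: fresh scan; Z[4]=0
i=5: fresh scan; Z[5]=2 grow→box=[5,7)
i=6: min(r-i=1, Z[1]=2)=1; Z[6]=1
i=7: fresh scan; Z[7]=0
i=8: fresh scan; Z[8]=0
i=9: fresh scan; Z[9]=0
i=10: fresh scan; Z[10]=0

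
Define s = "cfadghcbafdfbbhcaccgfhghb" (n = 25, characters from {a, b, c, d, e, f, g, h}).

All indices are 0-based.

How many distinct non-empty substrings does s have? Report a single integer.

rank | idx | suffix
   0 |  16 | accgfhghb
   1 |   2 | adghcbafdfbbhcaccgfhghb
   2 |   8 | afdfbbhcaccgfhghb
   3 |  24 | b
   4 |   7 | bafdfbbhcaccgfhghb
   5 |  12 | bbhcaccgfhghb
   6 |  13 | bhcaccgfhghb
   7 |  15 | caccgfhghb
   8 |   6 | cbafdfbbhcaccgfhghb
   9 |  17 | ccgfhghb
  10 |   0 | cfadghcbafdfbbhcaccgfhghb
  11 |  18 | cgfhghb
  12 |  10 | dfbbhcaccgfhghb
  13 |   3 | dghcbafdfbbhcaccgfhghb
  14 |   1 | fadghcbafdfbbhcaccgfhghb
  15 |  11 | fbbhcaccgfhghb
  16 |   9 | fdfbbhcaccgfhghb
  17 |  20 | fhghb
  18 |  19 | gfhghb
  19 |  22 | ghb
  20 |   4 | ghcbafdfbbhcaccgfhghb
  21 |  23 | hb
  22 |  14 | hcaccgfhghb
  23 |   5 | hcbafdfbbhcaccgfhghb
  24 |  21 | hghb

SA = [16, 2, 8, 24, 7, 12, 13, 15, 6, 17, 0, 18, 10, 3, 1, 11, 9, 20, 19, 22, 4, 23, 14, 5, 21]
rank  pair      lcp
   1  s[16:],s[2:]  1  'a'
   2  s[2:],s[8:]  1  'a'
   3  s[8:],s[24:]  0  ''
   4  s[24:],s[7:]  1  'b'
   5  s[7:],s[12:]  1  'b'
   6  s[12:],s[13:]  1  'b'
   7  s[13:],s[15:]  0  ''
   8  s[15:],s[6:]  1  'c'
   9  s[6:],s[17:]  1  'c'
  10  s[17:],s[0:]  1  'c'
  11  s[0:],s[18:]  1  'c'
  12  s[18:],s[10:]  0  ''
  13  s[10:],s[3:]  1  'd'
  14  s[3:],s[1:]  0  ''
  15  s[1:],s[11:]  1  'f'
  16  s[11:],s[9:]  1  'f'
  17  s[9:],s[20:]  1  'f'
  18  s[20:],s[19:]  0  ''
  19  s[19:],s[22:]  1  'g'
  20  s[22:],s[4:]  2  'gh'
  21  s[4:],s[23:]  0  ''
  22  s[23:],s[14:]  1  'h'
  23  s[14:],s[5:]  2  'hc'
  24  s[5:],s[21:]  1  'h'

n(n+1)/2 = 25·26/2 = 325
Σ LCP = 0 + 1 + 1 + 0 + 1 + 1 + 1 + 0 + 1 + 1 + 1 + 1 + 0 + 1 + 0 + 1 + 1 + 1 + 0 + 1 + 2 + 0 + 1 + 2 + 1 = 20
distinct = 325 − 20 = 305

305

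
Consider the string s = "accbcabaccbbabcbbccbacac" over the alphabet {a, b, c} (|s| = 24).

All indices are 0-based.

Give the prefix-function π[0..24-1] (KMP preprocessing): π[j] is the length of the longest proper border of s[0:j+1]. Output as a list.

[0, 0, 0, 0, 0, 1, 0, 1, 2, 3, 4, 0, 1, 0, 0, 0, 0, 0, 0, 0, 1, 2, 1, 2]

π[0] = 0
j=1 s[j]='c': π[1]=0 (border '')
j=2 s[j]='c': π[2]=0 (border '')
j=3 s[j]='b': π[3]=0 (border '')
j=4 s[j]='c': π[4]=0 (border '')
j=5 s[j]='a': π[5]=1 (border 'a')
j=6 s[j]='b': k: 1→0; π[6]=0 (border '')
j=7 s[j]='a': π[7]=1 (border 'a')
j=8 s[j]='c': π[8]=2 (border 'ac')
j=9 s[j]='c': π[9]=3 (border 'acc')
j=10 s[j]='b': π[10]=4 (border 'accb')
j=11 s[j]='b': k: 4→0; π[11]=0 (border '')
j=12 s[j]='a': π[12]=1 (border 'a')
j=13 s[j]='b': k: 1→0; π[13]=0 (border '')
j=14 s[j]='c': π[14]=0 (border '')
j=15 s[j]='b': π[15]=0 (border '')
j=16 s[j]='b': π[16]=0 (border '')
j=17 s[j]='c': π[17]=0 (border '')
j=18 s[j]='c': π[18]=0 (border '')
j=19 s[j]='b': π[19]=0 (border '')
j=20 s[j]='a': π[20]=1 (border 'a')
j=21 s[j]='c': π[21]=2 (border 'ac')
j=22 s[j]='a': k: 2→0; π[22]=1 (border 'a')
j=23 s[j]='c': π[23]=2 (border 'ac')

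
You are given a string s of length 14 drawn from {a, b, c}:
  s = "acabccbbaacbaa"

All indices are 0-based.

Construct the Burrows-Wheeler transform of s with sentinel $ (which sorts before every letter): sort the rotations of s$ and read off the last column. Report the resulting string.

aabbc$acbcaaacb

rank  rotation         last
    0  $acabccbbaacbaa  a
    1  a$acabccbbaacba  a
    2  aa$acabccbbaacb  b
    3  aacbaa$acabccbb  b
    4  abccbbaacbaa$ac  c
    5  acabccbbaacbaa$  $
    6  acbaa$acabccbba  a
    7  baa$acabccbbaac  c
    8  baacbaa$acabccb  b
    9  bbaacbaa$acabcc  c
   10  bccbbaacbaa$aca  a
   11  cabccbbaacbaa$a  a
   12  cbaa$acabccbbaa  a
   13  cbbaacbaa$acabc  c
   14  ccbbaacbaa$acab  b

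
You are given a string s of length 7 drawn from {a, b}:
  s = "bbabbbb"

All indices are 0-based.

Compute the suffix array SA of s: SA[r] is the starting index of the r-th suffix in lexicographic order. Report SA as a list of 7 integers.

[2, 6, 1, 5, 0, 4, 3]

rank→(start, suffix):
  0 → (2, 'abbbb')
  1 → (6, 'b')
  2 → (1, 'babbbb')
  3 → (5, 'bb')
  4 → (0, 'bbabbbb')
  5 → (4, 'bbb')
  6 → (3, 'bbbb')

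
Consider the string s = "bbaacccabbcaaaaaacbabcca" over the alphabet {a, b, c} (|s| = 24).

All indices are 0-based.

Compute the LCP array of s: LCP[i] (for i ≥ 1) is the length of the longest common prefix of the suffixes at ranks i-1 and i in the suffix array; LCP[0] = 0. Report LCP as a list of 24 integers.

sorted suffixes:
  #0 SA[0]=23  'a'
  #1 SA[1]=11  'aaaaaacbabcca'
  #2 SA[2]=12  'aaaaacbabcca'
  #3 SA[3]=13  'aaaacbabcca'
  #4 SA[4]=14  'aaacbabcca'
  #5 SA[5]=15  'aacbabcca'
  #6 SA[6]=2  'aacccabbcaaaaaacbabcca'
  #7 SA[7]=7  'abbcaaaaaacbabcca'
  #8 SA[8]=19  'abcca'
  #9 SA[9]=16  'acbabcca'
  #10 SA[10]=3  'acccabbcaaaaaacbabcca'
  #11 SA[11]=1  'baacccabbcaaaaaacbabcca'
  #12 SA[12]=18  'babcca'
  #13 SA[13]=0  'bbaacccabbcaaaaaacbabcca'
  #14 SA[14]=8  'bbcaaaaaacbabcca'
  #15 SA[15]=9  'bcaaaaaacbabcca'
  #16 SA[16]=20  'bcca'
  #17 SA[17]=22  'ca'
  #18 SA[18]=10  'caaaaaacbabcca'
  #19 SA[19]=6  'cabbcaaaaaacbabcca'
  #20 SA[20]=17  'cbabcca'
  #21 SA[21]=21  'cca'
  #22 SA[22]=5  'ccabbcaaaaaacbabcca'
  #23 SA[23]=4  'cccabbcaaaaaacbabcca'

SA = [23, 11, 12, 13, 14, 15, 2, 7, 19, 16, 3, 1, 18, 0, 8, 9, 20, 22, 10, 6, 17, 21, 5, 4]
rank  pair      lcp
   1  s[23:],s[11:]  1  'a'
   2  s[11:],s[12:]  5  'aaaaa'
   3  s[12:],s[13:]  4  'aaaa'
   4  s[13:],s[14:]  3  'aaa'
   5  s[14:],s[15:]  2  'aa'
   6  s[15:],s[2:]  3  'aac'
   7  s[2:],s[7:]  1  'a'
   8  s[7:],s[19:]  2  'ab'
   9  s[19:],s[16:]  1  'a'
  10  s[16:],s[3:]  2  'ac'
  11  s[3:],s[1:]  0  ''
  12  s[1:],s[18:]  2  'ba'
  13  s[18:],s[0:]  1  'b'
  14  s[0:],s[8:]  2  'bb'
  15  s[8:],s[9:]  1  'b'
  16  s[9:],s[20:]  2  'bc'
  17  s[20:],s[22:]  0  ''
  18  s[22:],s[10:]  2  'ca'
  19  s[10:],s[6:]  2  'ca'
  20  s[6:],s[17:]  1  'c'
  21  s[17:],s[21:]  1  'c'
  22  s[21:],s[5:]  3  'cca'
  23  s[5:],s[4:]  2  'cc'

[0, 1, 5, 4, 3, 2, 3, 1, 2, 1, 2, 0, 2, 1, 2, 1, 2, 0, 2, 2, 1, 1, 3, 2]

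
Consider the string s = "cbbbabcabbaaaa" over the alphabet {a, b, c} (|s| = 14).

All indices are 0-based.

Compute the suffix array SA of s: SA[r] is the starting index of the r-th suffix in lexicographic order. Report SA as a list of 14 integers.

[13, 12, 11, 10, 7, 4, 9, 3, 8, 2, 1, 5, 6, 0]

rank→(start, suffix):
  0 → (13, 'a')
  1 → (12, 'aa')
  2 → (11, 'aaa')
  3 → (10, 'aaaa')
  4 → (7, 'abbaaaa')
  5 → (4, 'abcabbaaaa')
  6 → (9, 'baaaa')
  7 → (3, 'babcabbaaaa')
  8 → (8, 'bbaaaa')
  9 → (2, 'bbabcabbaaaa')
  10 → (1, 'bbbabcabbaaaa')
  11 → (5, 'bcabbaaaa')
  12 → (6, 'cabbaaaa')
  13 → (0, 'cbbbabcabbaaaa')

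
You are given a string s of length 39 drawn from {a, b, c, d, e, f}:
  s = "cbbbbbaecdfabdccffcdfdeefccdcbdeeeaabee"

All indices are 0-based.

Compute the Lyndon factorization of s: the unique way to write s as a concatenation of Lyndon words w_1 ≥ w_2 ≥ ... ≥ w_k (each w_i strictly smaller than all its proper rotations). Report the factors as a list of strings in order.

["c", "b", "b", "b", "b", "b", "aecdf", "abdccffcdfdeefccdcbdeee", "aabee"]

emit factor 1: 'c' (i=0, period=1)
emit factor 2: 'b' (i=1, period=1)
emit factor 3: 'b' (i=2, period=1)
emit factor 4: 'b' (i=3, period=1)
emit factor 5: 'b' (i=4, period=1)
emit factor 6: 'b' (i=5, period=1)
emit factor 7: 'aecdf' (i=6, period=5)
emit factor 8: 'abdccffcdfdeefccdcbdeee' (i=11, period=23)
emit factor 9: 'aabee' (i=34, period=5)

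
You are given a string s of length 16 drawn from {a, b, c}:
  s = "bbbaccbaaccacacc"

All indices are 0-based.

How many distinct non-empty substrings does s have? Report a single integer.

112

rank→(start, suffix):
  0 → (7, 'aaccacacc')
  1 → (11, 'acacc')
  2 → (13, 'acc')
  3 → (8, 'accacacc')
  4 → (3, 'accbaaccacacc')
  5 → (6, 'baaccacacc')
  6 → (2, 'baccbaaccacacc')
  7 → (1, 'bbaccbaaccacacc')
  8 → (0, 'bbbaccbaaccacacc')
  9 → (15, 'c')
  10 → (10, 'cacacc')
  11 → (12, 'cacc')
  12 → (5, 'cbaaccacacc')
  13 → (14, 'cc')
  14 → (9, 'ccacacc')
  15 → (4, 'ccbaaccacacc')

SA = [7, 11, 13, 8, 3, 6, 2, 1, 0, 15, 10, 12, 5, 14, 9, 4]
i: (SA[i-1],SA[i]) lcp shared
  1: (7,11) 1 'a'
  2: (11,13) 2 'ac'
  3: (13,8) 3 'acc'
  4: (8,3) 3 'acc'
  5: (3,6) 0 ''
  6: (6,2) 2 'ba'
  7: (2,1) 1 'b'
  8: (1,0) 2 'bb'
  9: (0,15) 0 ''
  10: (15,10) 1 'c'
  11: (10,12) 3 'cac'
  12: (12,5) 1 'c'
  13: (5,14) 1 'c'
  14: (14,9) 2 'cc'
  15: (9,4) 2 'cc'

n(n+1)/2 = 16·17/2 = 136
Σ LCP = 0 + 1 + 2 + 3 + 3 + 0 + 2 + 1 + 2 + 0 + 1 + 3 + 1 + 1 + 2 + 2 = 24
distinct = 136 − 24 = 112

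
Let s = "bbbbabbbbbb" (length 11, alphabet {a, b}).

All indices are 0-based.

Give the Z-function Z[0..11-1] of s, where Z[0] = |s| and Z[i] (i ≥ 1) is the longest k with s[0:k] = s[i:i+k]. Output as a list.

Z[0]=11
i=1: fresh scan; Z[1]=3 scan→box=[1,4)
i=2: min(r-i=2, Z[1]=3)=2; Z[2]=2
i=3: min(r-i=1, Z[2]=2)=1; Z[3]=1
i=4: fresh scan; Z[4]=0
i=5: fresh scan; Z[5]=4 scan→box=[5,9)
i=6: min(r-i=3, Z[1]=3)=3; Z[6]=4 scan→box=[6,10)
i=7: min(r-i=3, Z[1]=3)=3; Z[7]=4 scan→box=[7,11)
i=8: min(r-i=3, Z[1]=3)=3; Z[8]=3
i=9: min(r-i=2, Z[2]=2)=2; Z[9]=2
i=10: min(r-i=1, Z[3]=1)=1; Z[10]=1

[11, 3, 2, 1, 0, 4, 4, 4, 3, 2, 1]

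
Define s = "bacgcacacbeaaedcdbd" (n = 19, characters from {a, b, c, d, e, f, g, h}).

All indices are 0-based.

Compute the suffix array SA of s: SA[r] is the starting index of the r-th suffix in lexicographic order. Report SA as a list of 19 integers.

rank | idx | suffix
   0 |  11 | aaedcdbd
   1 |   5 | acacbeaaedcdbd
   2 |   7 | acbeaaedcdbd
   3 |   1 | acgcacacbeaaedcdbd
   4 |  12 | aedcdbd
   5 |   0 | bacgcacacbeaaedcdbd
   6 |  17 | bd
   7 |   9 | beaaedcdbd
   8 |   4 | cacacbeaaedcdbd
   9 |   6 | cacbeaaedcdbd
  10 |   8 | cbeaaedcdbd
  11 |  15 | cdbd
  12 |   2 | cgcacacbeaaedcdbd
  13 |  18 | d
  14 |  16 | dbd
  15 |  14 | dcdbd
  16 |  10 | eaaedcdbd
  17 |  13 | edcdbd
  18 |   3 | gcacacbeaaedcdbd

[11, 5, 7, 1, 12, 0, 17, 9, 4, 6, 8, 15, 2, 18, 16, 14, 10, 13, 3]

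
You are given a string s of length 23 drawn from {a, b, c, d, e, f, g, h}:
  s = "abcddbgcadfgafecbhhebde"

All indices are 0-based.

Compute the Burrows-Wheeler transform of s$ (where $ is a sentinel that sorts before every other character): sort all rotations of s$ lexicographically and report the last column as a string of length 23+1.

e$cgaedcgebdcbadhfadfbhb

rank  rotation                  last
    0  $abcddbgcadfgafecbhhebde  e
    1  abcddbgcadfgafecbhhebde$  $
    2  adfgafecbhhebde$abcddbgc  c
    3  afecbhhebde$abcddbgcadfg  g
    4  bcddbgcadfgafecbhhebde$a  a
    5  bde$abcddbgcadfgafecbhhe  e
    6  bgcadfgafecbhhebde$abcdd  d
    7  bhhebde$abcddbgcadfgafec  c
    8  cadfgafecbhhebde$abcddbg  g
    9  cbhhebde$abcddbgcadfgafe  e
   10  cddbgcadfgafecbhhebde$ab  b
   11  dbgcadfgafecbhhebde$abcd  d
   12  ddbgcadfgafecbhhebde$abc  c
   13  de$abcddbgcadfgafecbhheb  b
   14  dfgafecbhhebde$abcddbgca  a
   15  e$abcddbgcadfgafecbhhebd  d
   16  ebde$abcddbgcadfgafecbhh  h
   17  ecbhhebde$abcddbgcadfgaf  f
   18  fecbhhebde$abcddbgcadfga  a
   19  fgafecbhhebde$abcddbgcad  d
   20  gafecbhhebde$abcddbgcadf  f
   21  gcadfgafecbhhebde$abcddb  b
   22  hebde$abcddbgcadfgafecbh  h
   23  hhebde$abcddbgcadfgafecb  b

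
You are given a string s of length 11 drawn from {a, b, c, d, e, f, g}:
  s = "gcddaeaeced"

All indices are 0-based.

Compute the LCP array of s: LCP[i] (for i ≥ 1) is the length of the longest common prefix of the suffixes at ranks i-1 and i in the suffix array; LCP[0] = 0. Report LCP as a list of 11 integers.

[0, 2, 0, 1, 0, 1, 1, 0, 1, 1, 0]

rank | idx | suffix
   0 |   4 | aeaeced
   1 |   6 | aeced
   2 |   1 | cddaeaeced
   3 |   8 | ced
   4 |  10 | d
   5 |   3 | daeaeced
   6 |   2 | ddaeaeced
   7 |   5 | eaeced
   8 |   7 | eced
   9 |   9 | ed
  10 |   0 | gcddaeaeced

SA = [4, 6, 1, 8, 10, 3, 2, 5, 7, 9, 0]
rank  pair      lcp
   1  s[4:],s[6:]  2  'ae'
   2  s[6:],s[1:]  0  ''
   3  s[1:],s[8:]  1  'c'
   4  s[8:],s[10:]  0  ''
   5  s[10:],s[3:]  1  'd'
   6  s[3:],s[2:]  1  'd'
   7  s[2:],s[5:]  0  ''
   8  s[5:],s[7:]  1  'e'
   9  s[7:],s[9:]  1  'e'
  10  s[9:],s[0:]  0  ''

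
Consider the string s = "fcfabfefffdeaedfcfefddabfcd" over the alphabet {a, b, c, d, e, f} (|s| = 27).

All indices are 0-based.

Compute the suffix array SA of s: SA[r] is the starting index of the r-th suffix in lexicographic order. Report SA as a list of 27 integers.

rank | idx | suffix
   0 |  22 | abfcd
   1 |   3 | abfefffdeaedfcfefddabfcd
   2 |  12 | aedfcfefddabfcd
   3 |  23 | bfcd
   4 |   4 | bfefffdeaedfcfefddabfcd
   5 |  25 | cd
   6 |   1 | cfabfefffdeaedfcfefddabfcd
   7 |  16 | cfefddabfcd
   8 |  26 | d
   9 |  21 | dabfcd
  10 |  20 | ddabfcd
  11 |  10 | deaedfcfefddabfcd
  12 |  14 | dfcfefddabfcd
  13 |  11 | eaedfcfefddabfcd
  14 |  13 | edfcfefddabfcd
  15 |  18 | efddabfcd
  16 |   6 | efffdeaedfcfefddabfcd
  17 |   2 | fabfefffdeaedfcfefddabfcd
  18 |  24 | fcd
  19 |   0 | fcfabfefffdeaedfcfefddabfcd
  20 |  15 | fcfefddabfcd
  21 |  19 | fddabfcd
  22 |   9 | fdeaedfcfefddabfcd
  23 |  17 | fefddabfcd
  24 |   5 | fefffdeaedfcfefddabfcd
  25 |   8 | ffdeaedfcfefddabfcd
  26 |   7 | fffdeaedfcfefddabfcd

[22, 3, 12, 23, 4, 25, 1, 16, 26, 21, 20, 10, 14, 11, 13, 18, 6, 2, 24, 0, 15, 19, 9, 17, 5, 8, 7]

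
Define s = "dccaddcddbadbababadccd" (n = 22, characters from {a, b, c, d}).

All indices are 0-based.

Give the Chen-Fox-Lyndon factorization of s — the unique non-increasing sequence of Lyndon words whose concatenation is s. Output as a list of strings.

["d", "c", "c", "addcddb", "adb", "ababadccd"]

emit factor 1: 'd' (i=0, period=1)
emit factor 2: 'c' (i=1, period=1)
emit factor 3: 'c' (i=2, period=1)
emit factor 4: 'addcddb' (i=3, period=7)
emit factor 5: 'adb' (i=10, period=3)
emit factor 6: 'ababadccd' (i=13, period=9)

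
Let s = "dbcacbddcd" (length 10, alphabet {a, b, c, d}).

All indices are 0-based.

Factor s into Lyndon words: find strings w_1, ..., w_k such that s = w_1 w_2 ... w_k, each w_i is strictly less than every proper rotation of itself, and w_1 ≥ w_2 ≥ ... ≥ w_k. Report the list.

["d", "bc", "acbddcd"]

emit factor 1: 'd' (i=0, period=1)
emit factor 2: 'bc' (i=1, period=2)
emit factor 3: 'acbddcd' (i=3, period=7)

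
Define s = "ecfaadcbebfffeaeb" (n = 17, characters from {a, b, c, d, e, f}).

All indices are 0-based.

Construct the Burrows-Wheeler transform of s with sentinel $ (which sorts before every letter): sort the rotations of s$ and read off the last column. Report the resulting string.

rank  rotation            last
    0  $ecfaadcbebfffeaeb  b
    1  aadcbebfffeaeb$ecf  f
    2  adcbebfffeaeb$ecfa  a
    3  aeb$ecfaadcbebfffe  e
    4  b$ecfaadcbebfffeae  e
    5  bebfffeaeb$ecfaadc  c
    6  bfffeaeb$ecfaadcbe  e
    7  cbebfffeaeb$ecfaad  d
    8  cfaadcbebfffeaeb$e  e
    9  dcbebfffeaeb$ecfaa  a
   10  eaeb$ecfaadcbebfff  f
   11  eb$ecfaadcbebfffea  a
   12  ebfffeaeb$ecfaadcb  b
   13  ecfaadcbebfffeaeb$  $
   14  faadcbebfffeaeb$ec  c
   15  feaeb$ecfaadcbebff  f
   16  ffeaeb$ecfaadcbebf  f
   17  fffeaeb$ecfaadcbeb  b

bfaeecedeafab$cffb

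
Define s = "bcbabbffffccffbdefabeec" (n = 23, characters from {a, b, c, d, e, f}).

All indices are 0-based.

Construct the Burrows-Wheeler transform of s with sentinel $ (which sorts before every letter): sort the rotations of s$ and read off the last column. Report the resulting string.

cbfca$fabebfcbebdeffcffb

rank  rotation                  last
    0  $bcbabbffffccffbdefabeec  c
    1  abbffffccffbdefabeec$bcb  b
    2  abeec$bcbabbffffccffbdef  f
    3  babbffffccffbdefabeec$bc  c
    4  bbffffccffbdefabeec$bcba  a
    5  bcbabbffffccffbdefabeec$  $
    6  bdefabeec$bcbabbffffccff  f
    7  beec$bcbabbffffccffbdefa  a
    8  bffffccffbdefabeec$bcbab  b
    9  c$bcbabbffffccffbdefabee  e
   10  cbabbffffccffbdefabeec$b  b
   11  ccffbdefabeec$bcbabbffff  f
   12  cffbdefabeec$bcbabbffffc  c
   13  defabeec$bcbabbffffccffb  b
   14  ec$bcbabbffffccffbdefabe  e
   15  eec$bcbabbffffccffbdefab  b
   16  efabeec$bcbabbffffccffbd  d
   17  fabeec$bcbabbffffccffbde  e
   18  fbdefabeec$bcbabbffffccf  f
   19  fccffbdefabeec$bcbabbfff  f
   20  ffbdefabeec$bcbabbffffcc  c
   21  ffccffbdefabeec$bcbabbff  f
   22  fffccffbdefabeec$bcbabbf  f
   23  ffffccffbdefabeec$bcbabb  b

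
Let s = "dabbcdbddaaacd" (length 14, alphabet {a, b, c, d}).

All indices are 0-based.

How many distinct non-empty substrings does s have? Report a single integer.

92

sorted suffixes:
  #0 SA[0]=9  'aaacd'
  #1 SA[1]=10  'aacd'
  #2 SA[2]=1  'abbcdbddaaacd'
  #3 SA[3]=11  'acd'
  #4 SA[4]=2  'bbcdbddaaacd'
  #5 SA[5]=3  'bcdbddaaacd'
  #6 SA[6]=6  'bddaaacd'
  #7 SA[7]=12  'cd'
  #8 SA[8]=4  'cdbddaaacd'
  #9 SA[9]=13  'd'
  #10 SA[10]=8  'daaacd'
  #11 SA[11]=0  'dabbcdbddaaacd'
  #12 SA[12]=5  'dbddaaacd'
  #13 SA[13]=7  'ddaaacd'

SA = [9, 10, 1, 11, 2, 3, 6, 12, 4, 13, 8, 0, 5, 7]
[i] adj suffixes → lcp
  [1] 9/10 → 2 ('aa')
  [2] 10/1 → 1 ('a')
  [3] 1/11 → 1 ('a')
  [4] 11/2 → 0 ('')
  [5] 2/3 → 1 ('b')
  [6] 3/6 → 1 ('b')
  [7] 6/12 → 0 ('')
  [8] 12/4 → 2 ('cd')
  [9] 4/13 → 0 ('')
  [10] 13/8 → 1 ('d')
  [11] 8/0 → 2 ('da')
  [12] 0/5 → 1 ('d')
  [13] 5/7 → 1 ('d')

n(n+1)/2 = 14·15/2 = 105
Σ LCP = 0 + 2 + 1 + 1 + 0 + 1 + 1 + 0 + 2 + 0 + 1 + 2 + 1 + 1 = 13
distinct = 105 − 13 = 92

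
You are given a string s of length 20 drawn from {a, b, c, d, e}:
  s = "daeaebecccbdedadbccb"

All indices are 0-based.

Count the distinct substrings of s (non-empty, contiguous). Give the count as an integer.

189

rank | idx | suffix
   0 |  14 | adbccb
   1 |   1 | aeaebecccbdedadbccb
   2 |   3 | aebecccbdedadbccb
   3 |  19 | b
   4 |  16 | bccb
   5 |  10 | bdedadbccb
   6 |   5 | becccbdedadbccb
   7 |  18 | cb
   8 |   9 | cbdedadbccb
   9 |  17 | ccb
  10 |   8 | ccbdedadbccb
  11 |   7 | cccbdedadbccb
  12 |  13 | dadbccb
  13 |   0 | daeaebecccbdedadbccb
  14 |  15 | dbccb
  15 |  11 | dedadbccb
  16 |   2 | eaebecccbdedadbccb
  17 |   4 | ebecccbdedadbccb
  18 |   6 | ecccbdedadbccb
  19 |  12 | edadbccb

SA = [14, 1, 3, 19, 16, 10, 5, 18, 9, 17, 8, 7, 13, 0, 15, 11, 2, 4, 6, 12]
[i] adj suffixes → lcp
  [1] 14/1 → 1 ('a')
  [2] 1/3 → 2 ('ae')
  [3] 3/19 → 0 ('')
  [4] 19/16 → 1 ('b')
  [5] 16/10 → 1 ('b')
  [6] 10/5 → 1 ('b')
  [7] 5/18 → 0 ('')
  [8] 18/9 → 2 ('cb')
  [9] 9/17 → 1 ('c')
  [10] 17/8 → 3 ('ccb')
  [11] 8/7 → 2 ('cc')
  [12] 7/13 → 0 ('')
  [13] 13/0 → 2 ('da')
  [14] 0/15 → 1 ('d')
  [15] 15/11 → 1 ('d')
  [16] 11/2 → 0 ('')
  [17] 2/4 → 1 ('e')
  [18] 4/6 → 1 ('e')
  [19] 6/12 → 1 ('e')

n(n+1)/2 = 20·21/2 = 210
Σ LCP = 0 + 1 + 2 + 0 + 1 + 1 + 1 + 0 + 2 + 1 + 3 + 2 + 0 + 2 + 1 + 1 + 0 + 1 + 1 + 1 = 21
distinct = 210 − 21 = 189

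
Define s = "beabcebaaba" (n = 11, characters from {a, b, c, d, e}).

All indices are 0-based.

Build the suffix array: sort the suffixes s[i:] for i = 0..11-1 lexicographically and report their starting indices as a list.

[10, 7, 8, 2, 9, 6, 3, 0, 4, 1, 5]

rank→(start, suffix):
  0 → (10, 'a')
  1 → (7, 'aaba')
  2 → (8, 'aba')
  3 → (2, 'abcebaaba')
  4 → (9, 'ba')
  5 → (6, 'baaba')
  6 → (3, 'bcebaaba')
  7 → (0, 'beabcebaaba')
  8 → (4, 'cebaaba')
  9 → (1, 'eabcebaaba')
  10 → (5, 'ebaaba')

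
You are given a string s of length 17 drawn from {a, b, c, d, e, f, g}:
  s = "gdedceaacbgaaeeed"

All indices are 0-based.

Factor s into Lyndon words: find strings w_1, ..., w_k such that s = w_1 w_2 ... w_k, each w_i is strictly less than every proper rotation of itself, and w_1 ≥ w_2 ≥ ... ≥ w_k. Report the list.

["g", "de", "d", "ce", "aacbgaaeeed"]

emit factor 1: 'g' (i=0, period=1)
emit factor 2: 'de' (i=1, period=2)
emit factor 3: 'd' (i=3, period=1)
emit factor 4: 'ce' (i=4, period=2)
emit factor 5: 'aacbgaaeeed' (i=6, period=11)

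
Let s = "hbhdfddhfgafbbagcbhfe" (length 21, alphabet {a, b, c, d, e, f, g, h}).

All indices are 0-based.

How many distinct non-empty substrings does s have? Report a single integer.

216

rank→(start, suffix):
  0 → (10, 'afbbagcbhfe')
  1 → (14, 'agcbhfe')
  2 → (13, 'bagcbhfe')
  3 → (12, 'bbagcbhfe')
  4 → (1, 'bhdfddhfgafbbagcbhfe')
  5 → (17, 'bhfe')
  6 → (16, 'cbhfe')
  7 → (5, 'ddhfgafbbagcbhfe')
  8 → (3, 'dfddhfgafbbagcbhfe')
  9 → (6, 'dhfgafbbagcbhfe')
  10 → (20, 'e')
  11 → (11, 'fbbagcbhfe')
  12 → (4, 'fddhfgafbbagcbhfe')
  13 → (19, 'fe')
  14 → (8, 'fgafbbagcbhfe')
  15 → (9, 'gafbbagcbhfe')
  16 → (15, 'gcbhfe')
  17 → (0, 'hbhdfddhfgafbbagcbhfe')
  18 → (2, 'hdfddhfgafbbagcbhfe')
  19 → (18, 'hfe')
  20 → (7, 'hfgafbbagcbhfe')

SA = [10, 14, 13, 12, 1, 17, 16, 5, 3, 6, 20, 11, 4, 19, 8, 9, 15, 0, 2, 18, 7]
[i] adj suffixes → lcp
  [1] 10/14 → 1 ('a')
  [2] 14/13 → 0 ('')
  [3] 13/12 → 1 ('b')
  [4] 12/1 → 1 ('b')
  [5] 1/17 → 2 ('bh')
  [6] 17/16 → 0 ('')
  [7] 16/5 → 0 ('')
  [8] 5/3 → 1 ('d')
  [9] 3/6 → 1 ('d')
  [10] 6/20 → 0 ('')
  [11] 20/11 → 0 ('')
  [12] 11/4 → 1 ('f')
  [13] 4/19 → 1 ('f')
  [14] 19/8 → 1 ('f')
  [15] 8/9 → 0 ('')
  [16] 9/15 → 1 ('g')
  [17] 15/0 → 0 ('')
  [18] 0/2 → 1 ('h')
  [19] 2/18 → 1 ('h')
  [20] 18/7 → 2 ('hf')

n(n+1)/2 = 21·22/2 = 231
Σ LCP = 0 + 1 + 0 + 1 + 1 + 2 + 0 + 0 + 1 + 1 + 0 + 0 + 1 + 1 + 1 + 0 + 1 + 0 + 1 + 1 + 2 = 15
distinct = 231 − 15 = 216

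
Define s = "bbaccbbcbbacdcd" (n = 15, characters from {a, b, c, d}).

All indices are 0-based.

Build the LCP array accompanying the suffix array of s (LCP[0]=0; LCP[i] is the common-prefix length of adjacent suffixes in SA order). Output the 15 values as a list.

[0, 2, 0, 3, 1, 4, 2, 1, 0, 3, 1, 1, 2, 0, 1]

rank→(start, suffix):
  0 → (2, 'accbbcbbacdcd')
  1 → (10, 'acdcd')
  2 → (1, 'baccbbcbbacdcd')
  3 → (9, 'bacdcd')
  4 → (0, 'bbaccbbcbbacdcd')
  5 → (8, 'bbacdcd')
  6 → (5, 'bbcbbacdcd')
  7 → (6, 'bcbbacdcd')
  8 → (7, 'cbbacdcd')
  9 → (4, 'cbbcbbacdcd')
  10 → (3, 'ccbbcbbacdcd')
  11 → (13, 'cd')
  12 → (11, 'cdcd')
  13 → (14, 'd')
  14 → (12, 'dcd')

SA = [2, 10, 1, 9, 0, 8, 5, 6, 7, 4, 3, 13, 11, 14, 12]
[i] adj suffixes → lcp
  [1] 2/10 → 2 ('ac')
  [2] 10/1 → 0 ('')
  [3] 1/9 → 3 ('bac')
  [4] 9/0 → 1 ('b')
  [5] 0/8 → 4 ('bbac')
  [6] 8/5 → 2 ('bb')
  [7] 5/6 → 1 ('b')
  [8] 6/7 → 0 ('')
  [9] 7/4 → 3 ('cbb')
  [10] 4/3 → 1 ('c')
  [11] 3/13 → 1 ('c')
  [12] 13/11 → 2 ('cd')
  [13] 11/14 → 0 ('')
  [14] 14/12 → 1 ('d')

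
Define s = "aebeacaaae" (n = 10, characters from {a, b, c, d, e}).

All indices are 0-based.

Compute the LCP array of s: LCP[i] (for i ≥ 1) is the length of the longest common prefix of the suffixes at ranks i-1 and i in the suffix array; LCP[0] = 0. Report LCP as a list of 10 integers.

[0, 2, 1, 1, 2, 0, 0, 0, 1, 1]

rank | idx | suffix
   0 |   6 | aaae
   1 |   7 | aae
   2 |   4 | acaaae
   3 |   8 | ae
   4 |   0 | aebeacaaae
   5 |   2 | beacaaae
   6 |   5 | caaae
   7 |   9 | e
   8 |   3 | eacaaae
   9 |   1 | ebeacaaae

SA = [6, 7, 4, 8, 0, 2, 5, 9, 3, 1]
[i] adj suffixes → lcp
  [1] 6/7 → 2 ('aa')
  [2] 7/4 → 1 ('a')
  [3] 4/8 → 1 ('a')
  [4] 8/0 → 2 ('ae')
  [5] 0/2 → 0 ('')
  [6] 2/5 → 0 ('')
  [7] 5/9 → 0 ('')
  [8] 9/3 → 1 ('e')
  [9] 3/1 → 1 ('e')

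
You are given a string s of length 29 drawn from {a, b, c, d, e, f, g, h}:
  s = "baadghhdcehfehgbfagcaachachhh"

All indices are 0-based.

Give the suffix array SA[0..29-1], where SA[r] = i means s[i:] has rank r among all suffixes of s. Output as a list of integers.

rank | idx | suffix
   0 |  20 | aachachhh
   1 |   1 | aadghhdcehfehgbfagcaachachhh
   2 |  21 | achachhh
   3 |  24 | achhh
   4 |   2 | adghhdcehfehgbfagcaachachhh
   5 |  17 | agcaachachhh
   6 |   0 | baadghhdcehfehgbfagcaachachhh
   7 |  15 | bfagcaachachhh
   8 |  19 | caachachhh
   9 |   8 | cehfehgbfagcaachachhh
  10 |  22 | chachhh
  11 |  25 | chhh
  12 |   7 | dcehfehgbfagcaachachhh
  13 |   3 | dghhdcehfehgbfagcaachachhh
  14 |   9 | ehfehgbfagcaachachhh
  15 |  12 | ehgbfagcaachachhh
  16 |  16 | fagcaachachhh
  17 |  11 | fehgbfagcaachachhh
  18 |  14 | gbfagcaachachhh
  19 |  18 | gcaachachhh
  20 |   4 | ghhdcehfehgbfagcaachachhh
  21 |  28 | h
  22 |  23 | hachhh
  23 |   6 | hdcehfehgbfagcaachachhh
  24 |  10 | hfehgbfagcaachachhh
  25 |  13 | hgbfagcaachachhh
  26 |  27 | hh
  27 |   5 | hhdcehfehgbfagcaachachhh
  28 |  26 | hhh

[20, 1, 21, 24, 2, 17, 0, 15, 19, 8, 22, 25, 7, 3, 9, 12, 16, 11, 14, 18, 4, 28, 23, 6, 10, 13, 27, 5, 26]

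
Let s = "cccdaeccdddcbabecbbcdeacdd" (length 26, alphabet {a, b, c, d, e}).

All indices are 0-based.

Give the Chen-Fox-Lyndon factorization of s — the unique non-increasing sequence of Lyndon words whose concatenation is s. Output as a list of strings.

["cccd", "aeccdddcb", "abecbbcdeacdd"]

emit factor 1: 'cccd' (i=0, period=4)
emit factor 2: 'aeccdddcb' (i=4, period=9)
emit factor 3: 'abecbbcdeacdd' (i=13, period=13)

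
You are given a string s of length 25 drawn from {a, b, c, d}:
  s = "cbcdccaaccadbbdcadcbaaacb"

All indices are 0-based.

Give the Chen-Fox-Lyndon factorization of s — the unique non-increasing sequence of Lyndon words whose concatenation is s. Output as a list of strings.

["c", "bcdcc", "aaccadbbdcadcb", "aaacb"]

emit factor 1: 'c' (i=0, period=1)
emit factor 2: 'bcdcc' (i=1, period=5)
emit factor 3: 'aaccadbbdcadcb' (i=6, period=14)
emit factor 4: 'aaacb' (i=20, period=5)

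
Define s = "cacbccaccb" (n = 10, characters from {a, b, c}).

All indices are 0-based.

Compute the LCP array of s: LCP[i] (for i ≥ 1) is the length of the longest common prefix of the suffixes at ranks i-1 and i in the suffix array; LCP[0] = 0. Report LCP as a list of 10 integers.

rank | idx | suffix
   0 |   1 | acbccaccb
   1 |   6 | accb
   2 |   9 | b
   3 |   3 | bccaccb
   4 |   0 | cacbccaccb
   5 |   5 | caccb
   6 |   8 | cb
   7 |   2 | cbccaccb
   8 |   4 | ccaccb
   9 |   7 | ccb

SA = [1, 6, 9, 3, 0, 5, 8, 2, 4, 7]
rank  pair      lcp
   1  s[1:],s[6:]  2  'ac'
   2  s[6:],s[9:]  0  ''
   3  s[9:],s[3:]  1  'b'
   4  s[3:],s[0:]  0  ''
   5  s[0:],s[5:]  3  'cac'
   6  s[5:],s[8:]  1  'c'
   7  s[8:],s[2:]  2  'cb'
   8  s[2:],s[4:]  1  'c'
   9  s[4:],s[7:]  2  'cc'

[0, 2, 0, 1, 0, 3, 1, 2, 1, 2]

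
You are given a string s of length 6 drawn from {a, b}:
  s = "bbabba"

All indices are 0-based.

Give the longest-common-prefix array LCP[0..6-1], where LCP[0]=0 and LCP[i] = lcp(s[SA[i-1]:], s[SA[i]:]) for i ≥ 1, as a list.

[0, 1, 0, 2, 1, 3]

rank→(start, suffix):
  0 → (5, 'a')
  1 → (2, 'abba')
  2 → (4, 'ba')
  3 → (1, 'babba')
  4 → (3, 'bba')
  5 → (0, 'bbabba')

SA = [5, 2, 4, 1, 3, 0]
[i] adj suffixes → lcp
  [1] 5/2 → 1 ('a')
  [2] 2/4 → 0 ('')
  [3] 4/1 → 2 ('ba')
  [4] 1/3 → 1 ('b')
  [5] 3/0 → 3 ('bba')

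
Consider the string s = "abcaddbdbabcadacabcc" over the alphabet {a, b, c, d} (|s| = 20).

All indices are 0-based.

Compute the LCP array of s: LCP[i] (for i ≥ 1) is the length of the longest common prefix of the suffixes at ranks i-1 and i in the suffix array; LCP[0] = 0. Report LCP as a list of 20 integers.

sorted suffixes:
  #0 SA[0]=9  'abcadacabcc'
  #1 SA[1]=0  'abcaddbdbabcadacabcc'
  #2 SA[2]=16  'abcc'
  #3 SA[3]=14  'acabcc'
  #4 SA[4]=12  'adacabcc'
  #5 SA[5]=3  'addbdbabcadacabcc'
  #6 SA[6]=8  'babcadacabcc'
  #7 SA[7]=10  'bcadacabcc'
  #8 SA[8]=1  'bcaddbdbabcadacabcc'
  #9 SA[9]=17  'bcc'
  #10 SA[10]=6  'bdbabcadacabcc'
  #11 SA[11]=19  'c'
  #12 SA[12]=15  'cabcc'
  #13 SA[13]=11  'cadacabcc'
  #14 SA[14]=2  'caddbdbabcadacabcc'
  #15 SA[15]=18  'cc'
  #16 SA[16]=13  'dacabcc'
  #17 SA[17]=7  'dbabcadacabcc'
  #18 SA[18]=5  'dbdbabcadacabcc'
  #19 SA[19]=4  'ddbdbabcadacabcc'

SA = [9, 0, 16, 14, 12, 3, 8, 10, 1, 17, 6, 19, 15, 11, 2, 18, 13, 7, 5, 4]
[i] adj suffixes → lcp
  [1] 9/0 → 5 ('abcad')
  [2] 0/16 → 3 ('abc')
  [3] 16/14 → 1 ('a')
  [4] 14/12 → 1 ('a')
  [5] 12/3 → 2 ('ad')
  [6] 3/8 → 0 ('')
  [7] 8/10 → 1 ('b')
  [8] 10/1 → 4 ('bcad')
  [9] 1/17 → 2 ('bc')
  [10] 17/6 → 1 ('b')
  [11] 6/19 → 0 ('')
  [12] 19/15 → 1 ('c')
  [13] 15/11 → 2 ('ca')
  [14] 11/2 → 3 ('cad')
  [15] 2/18 → 1 ('c')
  [16] 18/13 → 0 ('')
  [17] 13/7 → 1 ('d')
  [18] 7/5 → 2 ('db')
  [19] 5/4 → 1 ('d')

[0, 5, 3, 1, 1, 2, 0, 1, 4, 2, 1, 0, 1, 2, 3, 1, 0, 1, 2, 1]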